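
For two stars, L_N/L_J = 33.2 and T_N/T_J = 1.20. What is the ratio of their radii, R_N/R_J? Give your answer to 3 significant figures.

L ∝ R²T⁴ gives R ∝ √L / T², so
R_N/R_J = √(33.2) / (1.20)² = 5.762 / 1.440 = 4.001.

4.00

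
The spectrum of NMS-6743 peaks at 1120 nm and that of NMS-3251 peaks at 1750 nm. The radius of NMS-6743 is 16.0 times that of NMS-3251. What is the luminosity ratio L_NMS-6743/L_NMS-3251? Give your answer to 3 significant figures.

Wien's law gives T ∝ 1/λ_max, so T_NMS-6743/T_NMS-3251 = λ_NMS-3251/λ_NMS-6743 = 1750/1120 = 1.562.
Then L ∝ R²T⁴ gives L_NMS-6743/L_NMS-3251 = (16.0)² × (1.562)⁴ = 256.0 × 5.960 = 1526.

1.53×10^3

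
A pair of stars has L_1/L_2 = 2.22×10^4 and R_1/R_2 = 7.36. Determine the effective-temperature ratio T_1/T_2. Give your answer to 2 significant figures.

4.5

L ∝ R²T⁴ gives T ∝ (L/R²)^(1/4), so
T_1/T_2 = (2.22×10^4 / 7.36²)^(1/4) = (409.8)^(1/4) = 4.499.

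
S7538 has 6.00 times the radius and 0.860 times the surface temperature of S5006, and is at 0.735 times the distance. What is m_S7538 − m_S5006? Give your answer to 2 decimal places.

L_S7538/L_S5006 = (6.00)²(0.860)⁴ = 19.69.
F_S7538/F_S5006 = (L_S7538/L_S5006)/(d_S7538/d_S5006)² = 19.69/0.5402 = 36.45.
m_S7538 − m_S5006 = −2.5 log₁₀(36.45) = -3.90.

-3.90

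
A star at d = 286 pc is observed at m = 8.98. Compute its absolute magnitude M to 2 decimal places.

1.70

M = m − 5 log₁₀(d/10 pc) = 8.98 − 5 log₁₀(286/10)
  = 8.98 − 5 × 1.456 = 8.98 − 7.28 = 1.70.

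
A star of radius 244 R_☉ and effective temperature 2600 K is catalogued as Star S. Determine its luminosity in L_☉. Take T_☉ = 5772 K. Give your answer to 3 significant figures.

L/L_☉ = (R/R_☉)² (T/T_☉)⁴ = (244)² × (2600/5772)⁴
       = 5.954×10^4 × (0.4505)⁴ = 5.954×10^4 × 0.04117 = 2451.

2.45×10^3 L_☉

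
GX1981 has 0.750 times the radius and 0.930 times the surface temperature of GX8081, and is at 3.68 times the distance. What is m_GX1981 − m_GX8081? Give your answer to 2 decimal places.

3.77

L_GX1981/L_GX8081 = (0.750)²(0.930)⁴ = 0.4208.
F_GX1981/F_GX8081 = (L_GX1981/L_GX8081)/(d_GX1981/d_GX8081)² = 0.4208/13.54 = 0.03107.
m_GX1981 − m_GX8081 = −2.5 log₁₀(0.03107) = 3.77.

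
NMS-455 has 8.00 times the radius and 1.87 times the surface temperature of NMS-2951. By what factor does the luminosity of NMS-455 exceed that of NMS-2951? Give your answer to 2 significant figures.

From the Stefan–Boltzmann law, L ∝ R²T⁴, so
L_NMS-455/L_NMS-2951 = (R_NMS-455/R_NMS-2951)² (T_NMS-455/T_NMS-2951)⁴ = (8.00)² × (1.87)⁴ = 64.00 × 12.23 = 782.6.

7.8×10^2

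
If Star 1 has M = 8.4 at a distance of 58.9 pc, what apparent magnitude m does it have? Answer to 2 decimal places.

m = M + 5 log₁₀(d/10 pc) = 8.4 + 5 log₁₀(58.9/10)
  = 8.4 + 5 × 0.770 = 8.4 + 3.85 = 12.25.

12.25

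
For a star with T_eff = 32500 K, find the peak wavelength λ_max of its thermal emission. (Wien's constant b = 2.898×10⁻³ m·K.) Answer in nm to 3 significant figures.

λ_max = b/T = 2.898×10⁻³ / 32500 = 8.92×10^-8 m = 89.17 nm.

89.2 nm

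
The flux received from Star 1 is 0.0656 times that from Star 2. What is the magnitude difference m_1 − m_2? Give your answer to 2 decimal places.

2.96

m_1 − m_2 = −2.5 log₁₀(F_1/F_2) = −2.5 log₁₀(0.0656) = −2.5 × (-1.183) = 2.958.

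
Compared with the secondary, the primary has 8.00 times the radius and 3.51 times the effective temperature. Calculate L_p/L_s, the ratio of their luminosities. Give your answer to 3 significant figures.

From the Stefan–Boltzmann law, L ∝ R²T⁴, so
L_p/L_s = (R_p/R_s)² (T_p/T_s)⁴ = (8.00)² × (3.51)⁴ = 64.00 × 151.8 = 9714.

9.71×10^3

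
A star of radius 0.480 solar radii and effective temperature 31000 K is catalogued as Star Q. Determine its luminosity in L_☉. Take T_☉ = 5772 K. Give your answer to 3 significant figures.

192 L_☉

L/L_☉ = (R/R_☉)² (T/T_☉)⁴ = (0.480)² × (31000/5772)⁴
       = 0.2304 × (5.371)⁴ = 0.2304 × 832.0 = 191.7.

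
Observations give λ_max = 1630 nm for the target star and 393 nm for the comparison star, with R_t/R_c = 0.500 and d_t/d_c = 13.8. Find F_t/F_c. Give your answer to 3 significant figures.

Wien's law: T_t/T_c = λ_c/λ_t = 393/1630 = 0.2411.
L_t/L_c = (R_t/R_c)²(T_t/T_c)⁴ = (0.500)²(0.2411)⁴ = 8.448×10^-4.
F_t/F_c = (L_t/L_c)/(d_t/d_c)² = 8.448×10^-4/(13.8)² = 4.436×10^-6.

4.44×10^-6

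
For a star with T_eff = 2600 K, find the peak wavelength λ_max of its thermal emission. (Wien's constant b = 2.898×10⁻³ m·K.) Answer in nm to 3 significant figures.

1.11×10^3 nm

λ_max = b/T = 2.898×10⁻³ / 2600 = 1.11×10^-6 m = 1115 nm.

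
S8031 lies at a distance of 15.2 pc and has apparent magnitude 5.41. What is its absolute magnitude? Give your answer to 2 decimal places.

M = m − 5 log₁₀(d/10 pc) = 5.41 − 5 log₁₀(15.2/10)
  = 5.41 − 5 × 0.182 = 5.41 − 0.91 = 4.50.

4.50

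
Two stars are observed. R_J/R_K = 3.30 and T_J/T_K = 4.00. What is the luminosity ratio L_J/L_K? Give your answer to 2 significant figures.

From the Stefan–Boltzmann law, L ∝ R²T⁴, so
L_J/L_K = (R_J/R_K)² (T_J/T_K)⁴ = (3.30)² × (4.00)⁴ = 10.89 × 256.0 = 2788.

2.8×10^3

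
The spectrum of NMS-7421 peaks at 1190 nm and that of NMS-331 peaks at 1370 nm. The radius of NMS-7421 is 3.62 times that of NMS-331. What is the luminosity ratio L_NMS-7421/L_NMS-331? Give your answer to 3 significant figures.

23.0

Wien's law gives T ∝ 1/λ_max, so T_NMS-7421/T_NMS-331 = λ_NMS-331/λ_NMS-7421 = 1370/1190 = 1.151.
Then L ∝ R²T⁴ gives L_NMS-7421/L_NMS-331 = (3.62)² × (1.151)⁴ = 13.10 × 1.757 = 23.02.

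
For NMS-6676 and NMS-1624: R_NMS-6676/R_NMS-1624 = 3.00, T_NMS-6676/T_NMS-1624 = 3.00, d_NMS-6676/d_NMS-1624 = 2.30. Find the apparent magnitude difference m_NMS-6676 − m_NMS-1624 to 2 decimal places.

L_NMS-6676/L_NMS-1624 = (3.00)²(3.00)⁴ = 729.0.
F_NMS-6676/F_NMS-1624 = (L_NMS-6676/L_NMS-1624)/(d_NMS-6676/d_NMS-1624)² = 729.0/5.290 = 137.8.
m_NMS-6676 − m_NMS-1624 = −2.5 log₁₀(137.8) = -5.35.

-5.35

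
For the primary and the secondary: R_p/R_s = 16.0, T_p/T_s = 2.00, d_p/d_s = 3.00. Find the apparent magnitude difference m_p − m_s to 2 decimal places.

-6.65

L_p/L_s = (16.0)²(2.00)⁴ = 4096.
F_p/F_s = (L_p/L_s)/(d_p/d_s)² = 4096/9.000 = 455.1.
m_p − m_s = −2.5 log₁₀(455.1) = -6.65.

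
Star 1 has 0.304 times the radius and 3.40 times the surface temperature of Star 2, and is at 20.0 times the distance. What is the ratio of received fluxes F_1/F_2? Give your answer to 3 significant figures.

L_1/L_2 = (R_1/R_2)²(T_1/T_2)⁴ = (0.304)² × (3.40)⁴ = 12.35.
F_1/F_2 = (L_1/L_2)/(d_1/d_2)² = 12.35 / (20.0)² = 0.03087.

0.0309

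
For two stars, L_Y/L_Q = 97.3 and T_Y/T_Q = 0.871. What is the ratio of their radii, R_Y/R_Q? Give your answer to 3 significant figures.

13.0

L ∝ R²T⁴ gives R ∝ √L / T², so
R_Y/R_Q = √(97.3) / (0.871)² = 9.864 / 0.7586 = 13.00.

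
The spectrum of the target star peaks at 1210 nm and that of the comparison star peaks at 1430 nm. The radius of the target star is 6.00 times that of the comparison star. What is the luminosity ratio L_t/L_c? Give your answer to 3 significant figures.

Wien's law gives T ∝ 1/λ_max, so T_t/T_c = λ_c/λ_t = 1430/1210 = 1.182.
Then L ∝ R²T⁴ gives L_t/L_c = (6.00)² × (1.182)⁴ = 36.00 × 1.951 = 70.23.

70.2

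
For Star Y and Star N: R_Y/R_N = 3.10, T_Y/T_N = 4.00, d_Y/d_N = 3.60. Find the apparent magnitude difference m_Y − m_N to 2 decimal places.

L_Y/L_N = (3.10)²(4.00)⁴ = 2460.
F_Y/F_N = (L_Y/L_N)/(d_Y/d_N)² = 2460/12.96 = 189.8.
m_Y − m_N = −2.5 log₁₀(189.8) = -5.70.

-5.70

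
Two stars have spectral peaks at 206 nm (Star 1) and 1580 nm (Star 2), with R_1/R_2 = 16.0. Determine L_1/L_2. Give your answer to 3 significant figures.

Wien's law gives T ∝ 1/λ_max, so T_1/T_2 = λ_2/λ_1 = 1580/206 = 7.670.
Then L ∝ R²T⁴ gives L_1/L_2 = (16.0)² × (7.670)⁴ = 256.0 × 3461 = 8.859×10^5.

8.86×10^5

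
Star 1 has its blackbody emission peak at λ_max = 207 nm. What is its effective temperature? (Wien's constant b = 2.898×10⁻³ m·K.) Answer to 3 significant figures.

1.40×10^4 K

T = b/λ_max = 2.898×10⁻³ / (207×10⁻⁹) = 1.400×10^4 K.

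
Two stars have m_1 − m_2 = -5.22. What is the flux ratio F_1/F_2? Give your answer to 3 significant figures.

122

F_1/F_2 = 10^(−(m_1 − m_2)/2.5) = 10^(5.22/2.5) = 10^2.088 = 122.5.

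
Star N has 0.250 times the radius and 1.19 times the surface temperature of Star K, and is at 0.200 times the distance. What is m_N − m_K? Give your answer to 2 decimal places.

L_N/L_K = (0.250)²(1.19)⁴ = 0.1253.
F_N/F_K = (L_N/L_K)/(d_N/d_K)² = 0.1253/0.04000 = 3.133.
m_N − m_K = −2.5 log₁₀(3.133) = -1.24.

-1.24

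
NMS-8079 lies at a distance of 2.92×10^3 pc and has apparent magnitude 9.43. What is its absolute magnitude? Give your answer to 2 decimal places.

-2.90

M = m − 5 log₁₀(d/10 pc) = 9.43 − 5 log₁₀(2.92×10^3/10)
  = 9.43 − 5 × 2.465 = 9.43 − 12.33 = -2.90.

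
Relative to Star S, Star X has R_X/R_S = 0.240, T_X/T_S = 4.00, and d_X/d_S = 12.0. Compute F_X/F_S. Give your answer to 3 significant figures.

0.102

L_X/L_S = (R_X/R_S)²(T_X/T_S)⁴ = (0.240)² × (4.00)⁴ = 14.75.
F_X/F_S = (L_X/L_S)/(d_X/d_S)² = 14.75 / (12.0)² = 0.1024.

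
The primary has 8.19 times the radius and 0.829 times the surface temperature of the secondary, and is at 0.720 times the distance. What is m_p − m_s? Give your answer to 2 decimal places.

-4.47

L_p/L_s = (8.19)²(0.829)⁴ = 31.68.
F_p/F_s = (L_p/L_s)/(d_p/d_s)² = 31.68/0.5184 = 61.11.
m_p − m_s = −2.5 log₁₀(61.11) = -4.47.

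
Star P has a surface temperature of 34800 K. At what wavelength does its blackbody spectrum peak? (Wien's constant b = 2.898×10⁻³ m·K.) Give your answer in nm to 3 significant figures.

83.3 nm

λ_max = b/T = 2.898×10⁻³ / 34800 = 8.33×10^-8 m = 83.28 nm.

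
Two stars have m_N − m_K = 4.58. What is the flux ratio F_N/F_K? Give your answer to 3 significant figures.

0.0147

F_N/F_K = 10^(−(m_N − m_K)/2.5) = 10^(-4.58/2.5) = 10^-1.832 = 0.01472.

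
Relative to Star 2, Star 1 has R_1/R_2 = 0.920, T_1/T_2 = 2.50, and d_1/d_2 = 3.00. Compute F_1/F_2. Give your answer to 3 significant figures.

L_1/L_2 = (R_1/R_2)²(T_1/T_2)⁴ = (0.920)² × (2.50)⁴ = 33.06.
F_1/F_2 = (L_1/L_2)/(d_1/d_2)² = 33.06 / (3.00)² = 3.674.

3.67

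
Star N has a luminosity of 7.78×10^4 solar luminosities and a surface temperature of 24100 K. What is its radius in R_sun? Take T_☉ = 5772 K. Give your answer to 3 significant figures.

R/R_☉ = √(L/L_☉) / (T/T_☉)² = √(7.78×10^4) / (4.175)²
       = 278.9 / 17.43 = 16.00.

16.0 R_sun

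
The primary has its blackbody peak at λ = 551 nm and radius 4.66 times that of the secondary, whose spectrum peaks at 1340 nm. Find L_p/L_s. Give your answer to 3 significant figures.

760

Wien's law gives T ∝ 1/λ_max, so T_p/T_s = λ_s/λ_p = 1340/551 = 2.432.
Then L ∝ R²T⁴ gives L_p/L_s = (4.66)² × (2.432)⁴ = 21.72 × 34.98 = 759.6.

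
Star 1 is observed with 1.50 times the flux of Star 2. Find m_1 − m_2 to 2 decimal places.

m_1 − m_2 = −2.5 log₁₀(F_1/F_2) = −2.5 log₁₀(1.50) = −2.5 × (0.176) = -0.440.

-0.44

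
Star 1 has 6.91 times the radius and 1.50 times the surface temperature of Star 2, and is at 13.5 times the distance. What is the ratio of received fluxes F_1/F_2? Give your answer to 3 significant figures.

1.33

L_1/L_2 = (R_1/R_2)²(T_1/T_2)⁴ = (6.91)² × (1.50)⁴ = 241.7.
F_1/F_2 = (L_1/L_2)/(d_1/d_2)² = 241.7 / (13.5)² = 1.326.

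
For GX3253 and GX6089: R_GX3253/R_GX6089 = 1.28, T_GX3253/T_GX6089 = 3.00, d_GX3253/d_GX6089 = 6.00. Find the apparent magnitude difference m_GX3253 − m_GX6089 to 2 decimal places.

-1.42

L_GX3253/L_GX6089 = (1.28)²(3.00)⁴ = 132.7.
F_GX3253/F_GX6089 = (L_GX3253/L_GX6089)/(d_GX3253/d_GX6089)² = 132.7/36.00 = 3.686.
m_GX3253 − m_GX6089 = −2.5 log₁₀(3.686) = -1.42.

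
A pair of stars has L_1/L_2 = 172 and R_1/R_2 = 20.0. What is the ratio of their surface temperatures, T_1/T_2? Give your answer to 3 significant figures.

L ∝ R²T⁴ gives T ∝ (L/R²)^(1/4), so
T_1/T_2 = (172 / 20.0²)^(1/4) = (0.4300)^(1/4) = 0.8098.

0.810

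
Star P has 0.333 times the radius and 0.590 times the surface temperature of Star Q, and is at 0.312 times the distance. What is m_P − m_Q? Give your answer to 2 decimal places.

2.15

L_P/L_Q = (0.333)²(0.590)⁴ = 0.01344.
F_P/F_Q = (L_P/L_Q)/(d_P/d_Q)² = 0.01344/0.09734 = 0.1380.
m_P − m_Q = −2.5 log₁₀(0.1380) = 2.15.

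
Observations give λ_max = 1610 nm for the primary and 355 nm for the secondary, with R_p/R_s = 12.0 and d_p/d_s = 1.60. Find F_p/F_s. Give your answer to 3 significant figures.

Wien's law: T_p/T_s = λ_s/λ_p = 355/1610 = 0.2205.
L_p/L_s = (R_p/R_s)²(T_p/T_s)⁴ = (12.0)²(0.2205)⁴ = 0.3404.
F_p/F_s = (L_p/L_s)/(d_p/d_s)² = 0.3404/(1.60)² = 0.1330.

0.133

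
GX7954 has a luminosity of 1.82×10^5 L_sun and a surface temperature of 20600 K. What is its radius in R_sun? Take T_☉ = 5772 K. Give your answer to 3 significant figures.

33.5 R_sun

R/R_☉ = √(L/L_☉) / (T/T_☉)² = √(1.82×10^5) / (3.569)²
       = 426.6 / 12.74 = 33.49.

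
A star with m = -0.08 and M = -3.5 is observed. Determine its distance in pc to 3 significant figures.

48.3 pc

m − M = 5 log₁₀(d/10 pc)
-0.08 − (-3.5) = 3.42 = 5 log₁₀(d/10)
d = 10 × 10^(3.42/5) = 10 × 10^0.684 = 48.31 pc.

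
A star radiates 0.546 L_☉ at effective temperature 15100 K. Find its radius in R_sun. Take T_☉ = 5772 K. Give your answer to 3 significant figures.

0.108 R_sun

R/R_☉ = √(L/L_☉) / (T/T_☉)² = √(0.546) / (2.616)²
       = 0.7389 / 6.844 = 0.1080.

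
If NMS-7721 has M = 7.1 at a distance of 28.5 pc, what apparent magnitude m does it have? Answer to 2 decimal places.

m = M + 5 log₁₀(d/10 pc) = 7.1 + 5 log₁₀(28.5/10)
  = 7.1 + 5 × 0.455 = 7.1 + 2.27 = 9.37.

9.37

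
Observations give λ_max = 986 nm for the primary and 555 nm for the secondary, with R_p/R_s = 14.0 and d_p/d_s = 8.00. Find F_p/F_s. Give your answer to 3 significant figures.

Wien's law: T_p/T_s = λ_s/λ_p = 555/986 = 0.5629.
L_p/L_s = (R_p/R_s)²(T_p/T_s)⁴ = (14.0)²(0.5629)⁴ = 19.68.
F_p/F_s = (L_p/L_s)/(d_p/d_s)² = 19.68/(8.00)² = 0.3074.

0.307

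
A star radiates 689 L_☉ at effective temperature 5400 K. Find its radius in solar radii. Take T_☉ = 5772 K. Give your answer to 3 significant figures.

R/R_☉ = √(L/L_☉) / (T/T_☉)² = √(689) / (0.9356)²
       = 26.25 / 0.8753 = 29.99.

30.0 solar radii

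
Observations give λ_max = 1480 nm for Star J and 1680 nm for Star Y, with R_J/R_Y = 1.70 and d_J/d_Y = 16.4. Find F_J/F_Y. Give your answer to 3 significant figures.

Wien's law: T_J/T_Y = λ_Y/λ_J = 1680/1480 = 1.135.
L_J/L_Y = (R_J/R_Y)²(T_J/T_Y)⁴ = (1.70)²(1.135)⁴ = 4.798.
F_J/F_Y = (L_J/L_Y)/(d_J/d_Y)² = 4.798/(16.4)² = 0.01784.

0.0178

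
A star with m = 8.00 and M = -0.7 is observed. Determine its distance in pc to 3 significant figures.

550 pc

m − M = 5 log₁₀(d/10 pc)
8.00 − (-0.7) = 8.70 = 5 log₁₀(d/10)
d = 10 × 10^(8.70/5) = 10 × 10^1.740 = 549.5 pc.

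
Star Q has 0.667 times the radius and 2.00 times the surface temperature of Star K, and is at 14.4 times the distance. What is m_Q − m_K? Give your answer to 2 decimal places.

L_Q/L_K = (0.667)²(2.00)⁴ = 7.118.
F_Q/F_K = (L_Q/L_K)/(d_Q/d_K)² = 7.118/207.4 = 0.03433.
m_Q − m_K = −2.5 log₁₀(0.03433) = 3.66.

3.66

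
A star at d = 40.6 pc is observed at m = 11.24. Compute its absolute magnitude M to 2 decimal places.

8.20

M = m − 5 log₁₀(d/10 pc) = 11.24 − 5 log₁₀(40.6/10)
  = 11.24 − 5 × 0.609 = 11.24 − 3.04 = 8.20.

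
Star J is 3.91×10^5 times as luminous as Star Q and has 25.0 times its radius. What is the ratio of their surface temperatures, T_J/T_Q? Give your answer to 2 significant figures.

5.0

L ∝ R²T⁴ gives T ∝ (L/R²)^(1/4), so
T_J/T_Q = (3.91×10^5 / 25.0²)^(1/4) = (625.6)^(1/4) = 5.001.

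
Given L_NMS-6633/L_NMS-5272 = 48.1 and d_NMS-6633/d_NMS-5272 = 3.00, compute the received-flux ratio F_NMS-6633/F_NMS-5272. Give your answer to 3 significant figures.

F = L/(4πd²), so F_NMS-6633/F_NMS-5272 = (L_NMS-6633/L_NMS-5272) / (d_NMS-6633/d_NMS-5272)²
= 48.1 / (3.00)² = 48.1 / 9.000 = 5.344.

5.34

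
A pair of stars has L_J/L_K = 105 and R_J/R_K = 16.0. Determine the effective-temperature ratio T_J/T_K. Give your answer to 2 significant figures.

L ∝ R²T⁴ gives T ∝ (L/R²)^(1/4), so
T_J/T_K = (105 / 16.0²)^(1/4) = (0.4102)^(1/4) = 0.8003.

0.80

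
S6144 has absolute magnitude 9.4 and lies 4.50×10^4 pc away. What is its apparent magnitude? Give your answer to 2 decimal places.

m = M + 5 log₁₀(d/10 pc) = 9.4 + 5 log₁₀(4.50×10^4/10)
  = 9.4 + 5 × 3.653 = 9.4 + 18.27 = 27.67.

27.67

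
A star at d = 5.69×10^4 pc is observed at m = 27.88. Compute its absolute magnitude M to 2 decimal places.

9.10

M = m − 5 log₁₀(d/10 pc) = 27.88 − 5 log₁₀(5.69×10^4/10)
  = 27.88 − 5 × 3.755 = 27.88 − 18.78 = 9.10.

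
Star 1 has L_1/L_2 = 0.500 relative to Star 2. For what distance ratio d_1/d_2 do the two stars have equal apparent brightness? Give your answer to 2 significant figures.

Equal flux requires L_1/d_1² = L_2/d_2², so d_1/d_2 = √(L_1/L_2)
= √(0.500) = 0.7071.

0.71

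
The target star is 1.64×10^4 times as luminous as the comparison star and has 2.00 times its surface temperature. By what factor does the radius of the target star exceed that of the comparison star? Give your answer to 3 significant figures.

L ∝ R²T⁴ gives R ∝ √L / T², so
R_t/R_c = √(1.64×10^4) / (2.00)² = 128.1 / 4.000 = 32.02.

32.0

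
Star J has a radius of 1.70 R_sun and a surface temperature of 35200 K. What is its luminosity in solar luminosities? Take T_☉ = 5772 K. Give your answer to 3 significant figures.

L/L_☉ = (R/R_☉)² (T/T_☉)⁴ = (1.70)² × (35200/5772)⁴
       = 2.890 × (6.098)⁴ = 2.890 × 1383 = 3997.

4.00×10^3 solar luminosities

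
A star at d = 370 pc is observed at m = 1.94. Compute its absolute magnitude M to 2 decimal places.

-5.90

M = m − 5 log₁₀(d/10 pc) = 1.94 − 5 log₁₀(370/10)
  = 1.94 − 5 × 1.568 = 1.94 − 7.84 = -5.90.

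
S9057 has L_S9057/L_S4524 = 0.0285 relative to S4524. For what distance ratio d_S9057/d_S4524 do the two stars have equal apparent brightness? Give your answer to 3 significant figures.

0.169

Equal flux requires L_S9057/d_S9057² = L_S4524/d_S4524², so d_S9057/d_S4524 = √(L_S9057/L_S4524)
= √(0.0285) = 0.1688.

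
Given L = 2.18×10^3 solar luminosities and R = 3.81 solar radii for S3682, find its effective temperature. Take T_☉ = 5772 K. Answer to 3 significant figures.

2.02×10^4 K

T/T_☉ = (L/L_☉)^(1/4) / (R/R_☉)^(1/2)
T = 5772 × (2.18×10^3)^(1/4) / √(3.81) = 5772 × 6.833 / 1.952 = 2.021×10^4 K.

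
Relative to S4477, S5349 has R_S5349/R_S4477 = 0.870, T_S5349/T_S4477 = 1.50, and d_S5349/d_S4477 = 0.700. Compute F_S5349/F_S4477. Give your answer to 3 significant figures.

7.82

L_S5349/L_S4477 = (R_S5349/R_S4477)²(T_S5349/T_S4477)⁴ = (0.870)² × (1.50)⁴ = 3.832.
F_S5349/F_S4477 = (L_S5349/L_S4477)/(d_S5349/d_S4477)² = 3.832 / (0.700)² = 7.820.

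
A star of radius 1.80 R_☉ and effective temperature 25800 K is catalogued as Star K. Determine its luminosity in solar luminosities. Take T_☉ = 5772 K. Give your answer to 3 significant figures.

L/L_☉ = (R/R_☉)² (T/T_☉)⁴ = (1.80)² × (25800/5772)⁴
       = 3.240 × (4.470)⁴ = 3.240 × 399.2 = 1293.

1.29×10^3 solar luminosities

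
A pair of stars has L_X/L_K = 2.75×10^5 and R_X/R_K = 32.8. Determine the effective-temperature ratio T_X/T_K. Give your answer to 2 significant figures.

4.0

L ∝ R²T⁴ gives T ∝ (L/R²)^(1/4), so
T_X/T_K = (2.75×10^5 / 32.8²)^(1/4) = (255.6)^(1/4) = 3.998.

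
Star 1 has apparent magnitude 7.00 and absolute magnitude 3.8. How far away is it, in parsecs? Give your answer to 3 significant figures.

m − M = 5 log₁₀(d/10 pc)
7.00 − (3.8) = 3.20 = 5 log₁₀(d/10)
d = 10 × 10^(3.20/5) = 10 × 10^0.640 = 43.65 pc.

43.7 pc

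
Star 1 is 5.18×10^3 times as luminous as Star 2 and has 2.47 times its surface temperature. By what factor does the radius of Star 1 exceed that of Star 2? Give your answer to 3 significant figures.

L ∝ R²T⁴ gives R ∝ √L / T², so
R_1/R_2 = √(5.18×10^3) / (2.47)² = 71.97 / 6.101 = 11.80.

11.8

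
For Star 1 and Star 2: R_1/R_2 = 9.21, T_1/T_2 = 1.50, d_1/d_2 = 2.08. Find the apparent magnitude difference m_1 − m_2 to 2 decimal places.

-4.99

L_1/L_2 = (9.21)²(1.50)⁴ = 429.4.
F_1/F_2 = (L_1/L_2)/(d_1/d_2)² = 429.4/4.326 = 99.26.
m_1 − m_2 = −2.5 log₁₀(99.26) = -4.99.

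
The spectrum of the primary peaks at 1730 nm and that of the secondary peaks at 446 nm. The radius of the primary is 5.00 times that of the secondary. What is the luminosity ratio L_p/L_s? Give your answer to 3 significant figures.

0.110

Wien's law gives T ∝ 1/λ_max, so T_p/T_s = λ_s/λ_p = 446/1730 = 0.2578.
Then L ∝ R²T⁴ gives L_p/L_s = (5.00)² × (0.2578)⁴ = 25.00 × 0.004417 = 0.1104.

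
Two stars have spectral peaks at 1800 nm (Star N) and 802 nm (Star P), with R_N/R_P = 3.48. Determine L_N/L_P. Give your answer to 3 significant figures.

0.477

Wien's law gives T ∝ 1/λ_max, so T_N/T_P = λ_P/λ_N = 802/1800 = 0.4456.
Then L ∝ R²T⁴ gives L_N/L_P = (3.48)² × (0.4456)⁴ = 12.11 × 0.03941 = 0.4773.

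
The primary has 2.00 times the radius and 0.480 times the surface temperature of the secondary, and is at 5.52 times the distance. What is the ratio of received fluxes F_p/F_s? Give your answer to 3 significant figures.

L_p/L_s = (R_p/R_s)²(T_p/T_s)⁴ = (2.00)² × (0.480)⁴ = 0.2123.
F_p/F_s = (L_p/L_s)/(d_p/d_s)² = 0.2123 / (5.52)² = 0.006969.

0.00697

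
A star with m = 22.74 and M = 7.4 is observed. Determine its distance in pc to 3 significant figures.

1.17×10^4 pc

m − M = 5 log₁₀(d/10 pc)
22.74 − (7.4) = 15.34 = 5 log₁₀(d/10)
d = 10 × 10^(15.34/5) = 10 × 10^3.068 = 1.169×10^4 pc.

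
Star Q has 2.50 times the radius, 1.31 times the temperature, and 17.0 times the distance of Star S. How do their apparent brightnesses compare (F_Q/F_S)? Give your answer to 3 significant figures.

0.0637

L_Q/L_S = (R_Q/R_S)²(T_Q/T_S)⁴ = (2.50)² × (1.31)⁴ = 18.41.
F_Q/F_S = (L_Q/L_S)/(d_Q/d_S)² = 18.41 / (17.0)² = 0.06369.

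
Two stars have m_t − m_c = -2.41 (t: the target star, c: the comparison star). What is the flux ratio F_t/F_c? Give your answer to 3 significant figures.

F_t/F_c = 10^(−(m_t − m_c)/2.5) = 10^(2.41/2.5) = 10^0.964 = 9.204.

9.20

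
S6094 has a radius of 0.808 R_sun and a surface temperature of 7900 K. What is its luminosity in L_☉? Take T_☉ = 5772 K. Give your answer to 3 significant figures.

L/L_☉ = (R/R_☉)² (T/T_☉)⁴ = (0.808)² × (7900/5772)⁴
       = 0.6529 × (1.369)⁴ = 0.6529 × 3.509 = 2.291.

2.29 L_☉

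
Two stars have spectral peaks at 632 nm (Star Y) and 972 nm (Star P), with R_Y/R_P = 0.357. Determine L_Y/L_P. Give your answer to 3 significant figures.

0.713

Wien's law gives T ∝ 1/λ_max, so T_Y/T_P = λ_P/λ_Y = 972/632 = 1.538.
Then L ∝ R²T⁴ gives L_Y/L_P = (0.357)² × (1.538)⁴ = 0.1274 × 5.595 = 0.7131.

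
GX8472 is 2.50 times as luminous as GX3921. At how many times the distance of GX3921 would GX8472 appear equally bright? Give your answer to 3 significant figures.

1.58

Equal flux requires L_GX8472/d_GX8472² = L_GX3921/d_GX3921², so d_GX8472/d_GX3921 = √(L_GX8472/L_GX3921)
= √(2.50) = 1.581.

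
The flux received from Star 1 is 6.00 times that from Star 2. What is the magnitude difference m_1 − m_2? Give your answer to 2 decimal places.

m_1 − m_2 = −2.5 log₁₀(F_1/F_2) = −2.5 log₁₀(6.00) = −2.5 × (0.778) = -1.945.

-1.95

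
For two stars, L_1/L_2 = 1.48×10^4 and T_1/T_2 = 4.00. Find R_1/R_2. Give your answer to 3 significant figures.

L ∝ R²T⁴ gives R ∝ √L / T², so
R_1/R_2 = √(1.48×10^4) / (4.00)² = 121.7 / 16.00 = 7.603.

7.60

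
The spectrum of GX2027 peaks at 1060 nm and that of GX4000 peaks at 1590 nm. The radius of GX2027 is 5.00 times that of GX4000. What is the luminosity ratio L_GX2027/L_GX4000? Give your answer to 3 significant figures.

127

Wien's law gives T ∝ 1/λ_max, so T_GX2027/T_GX4000 = λ_GX4000/λ_GX2027 = 1590/1060 = 1.500.
Then L ∝ R²T⁴ gives L_GX2027/L_GX4000 = (5.00)² × (1.500)⁴ = 25.00 × 5.062 = 126.6.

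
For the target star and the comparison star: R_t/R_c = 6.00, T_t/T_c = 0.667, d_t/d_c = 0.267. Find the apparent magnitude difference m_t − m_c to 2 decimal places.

-5.00

L_t/L_c = (6.00)²(0.667)⁴ = 7.125.
F_t/F_c = (L_t/L_c)/(d_t/d_c)² = 7.125/0.07129 = 99.95.
m_t − m_c = −2.5 log₁₀(99.95) = -5.00.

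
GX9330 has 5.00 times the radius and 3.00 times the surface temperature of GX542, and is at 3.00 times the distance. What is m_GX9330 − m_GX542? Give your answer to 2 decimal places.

L_GX9330/L_GX542 = (5.00)²(3.00)⁴ = 2025.
F_GX9330/F_GX542 = (L_GX9330/L_GX542)/(d_GX9330/d_GX542)² = 2025/9.000 = 225.0.
m_GX9330 − m_GX542 = −2.5 log₁₀(225.0) = -5.88.

-5.88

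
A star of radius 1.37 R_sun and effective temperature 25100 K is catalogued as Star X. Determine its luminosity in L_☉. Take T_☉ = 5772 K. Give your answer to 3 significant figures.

L/L_☉ = (R/R_☉)² (T/T_☉)⁴ = (1.37)² × (25100/5772)⁴
       = 1.877 × (4.349)⁴ = 1.877 × 357.6 = 671.2.

671 L_☉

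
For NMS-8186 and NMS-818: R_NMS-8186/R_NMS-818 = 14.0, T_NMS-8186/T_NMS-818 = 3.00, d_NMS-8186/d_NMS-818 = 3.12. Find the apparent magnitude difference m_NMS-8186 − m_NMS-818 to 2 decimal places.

L_NMS-8186/L_NMS-818 = (14.0)²(3.00)⁴ = 1.588×10^4.
F_NMS-8186/F_NMS-818 = (L_NMS-8186/L_NMS-818)/(d_NMS-8186/d_NMS-818)² = 1.588×10^4/9.734 = 1631.
m_NMS-8186 − m_NMS-818 = −2.5 log₁₀(1631) = -8.03.

-8.03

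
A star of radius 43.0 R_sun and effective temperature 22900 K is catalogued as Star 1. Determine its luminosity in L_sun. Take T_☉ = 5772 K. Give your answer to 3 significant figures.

4.58×10^5 L_sun

L/L_☉ = (R/R_☉)² (T/T_☉)⁴ = (43.0)² × (22900/5772)⁴
       = 1849 × (3.967)⁴ = 1849 × 247.8 = 4.581×10^5.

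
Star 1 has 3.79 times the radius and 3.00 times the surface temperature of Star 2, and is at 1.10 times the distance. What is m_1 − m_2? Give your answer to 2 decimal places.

L_1/L_2 = (3.79)²(3.00)⁴ = 1163.
F_1/F_2 = (L_1/L_2)/(d_1/d_2)² = 1163/1.210 = 961.6.
m_1 − m_2 = −2.5 log₁₀(961.6) = -7.46.

-7.46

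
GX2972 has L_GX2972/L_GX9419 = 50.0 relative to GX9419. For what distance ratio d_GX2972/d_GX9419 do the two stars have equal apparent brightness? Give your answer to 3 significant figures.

7.07

Equal flux requires L_GX2972/d_GX2972² = L_GX9419/d_GX9419², so d_GX2972/d_GX9419 = √(L_GX2972/L_GX9419)
= √(50.0) = 7.071.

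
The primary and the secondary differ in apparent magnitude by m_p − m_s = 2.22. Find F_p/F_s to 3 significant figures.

F_p/F_s = 10^(−(m_p − m_s)/2.5) = 10^(-2.22/2.5) = 10^-0.888 = 0.1294.

0.129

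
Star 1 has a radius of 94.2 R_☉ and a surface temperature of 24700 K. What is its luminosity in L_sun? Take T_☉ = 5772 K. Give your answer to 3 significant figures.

2.98×10^6 L_sun

L/L_☉ = (R/R_☉)² (T/T_☉)⁴ = (94.2)² × (24700/5772)⁴
       = 8874 × (4.279)⁴ = 8874 × 335.3 = 2.976×10^6.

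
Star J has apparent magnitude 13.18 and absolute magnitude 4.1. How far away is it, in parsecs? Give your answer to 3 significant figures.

655 pc

m − M = 5 log₁₀(d/10 pc)
13.18 − (4.1) = 9.08 = 5 log₁₀(d/10)
d = 10 × 10^(9.08/5) = 10 × 10^1.816 = 654.6 pc.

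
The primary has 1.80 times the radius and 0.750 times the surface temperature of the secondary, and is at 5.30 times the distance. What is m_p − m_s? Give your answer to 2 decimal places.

L_p/L_s = (1.80)²(0.750)⁴ = 1.025.
F_p/F_s = (L_p/L_s)/(d_p/d_s)² = 1.025/28.09 = 0.03650.
m_p − m_s = −2.5 log₁₀(0.03650) = 3.59.

3.59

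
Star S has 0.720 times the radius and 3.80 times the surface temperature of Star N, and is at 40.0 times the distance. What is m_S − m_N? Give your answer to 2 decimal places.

L_S/L_N = (0.720)²(3.80)⁴ = 108.1.
F_S/F_N = (L_S/L_N)/(d_S/d_N)² = 108.1/1600 = 0.06756.
m_S − m_N = −2.5 log₁₀(0.06756) = 2.93.

2.93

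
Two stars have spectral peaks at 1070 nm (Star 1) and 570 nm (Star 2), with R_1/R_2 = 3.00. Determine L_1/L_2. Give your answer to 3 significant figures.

0.725

Wien's law gives T ∝ 1/λ_max, so T_1/T_2 = λ_2/λ_1 = 570/1070 = 0.5327.
Then L ∝ R²T⁴ gives L_1/L_2 = (3.00)² × (0.5327)⁴ = 9.000 × 0.08053 = 0.7248.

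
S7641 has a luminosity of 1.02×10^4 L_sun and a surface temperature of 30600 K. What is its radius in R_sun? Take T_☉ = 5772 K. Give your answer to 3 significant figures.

3.59 R_sun

R/R_☉ = √(L/L_☉) / (T/T_☉)² = √(1.02×10^4) / (5.301)²
       = 101.0 / 28.11 = 3.593.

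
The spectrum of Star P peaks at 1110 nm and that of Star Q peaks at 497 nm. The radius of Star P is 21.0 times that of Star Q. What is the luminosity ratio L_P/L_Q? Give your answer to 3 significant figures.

Wien's law gives T ∝ 1/λ_max, so T_P/T_Q = λ_Q/λ_P = 497/1110 = 0.4477.
Then L ∝ R²T⁴ gives L_P/L_Q = (21.0)² × (0.4477)⁴ = 441.0 × 0.04019 = 17.72.

17.7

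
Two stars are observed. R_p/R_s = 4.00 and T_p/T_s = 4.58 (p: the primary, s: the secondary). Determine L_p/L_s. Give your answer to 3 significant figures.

From the Stefan–Boltzmann law, L ∝ R²T⁴, so
L_p/L_s = (R_p/R_s)² (T_p/T_s)⁴ = (4.00)² × (4.58)⁴ = 16.00 × 440.0 = 7040.

7.04×10^3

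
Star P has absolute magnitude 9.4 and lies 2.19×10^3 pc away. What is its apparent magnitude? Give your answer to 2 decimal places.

21.10

m = M + 5 log₁₀(d/10 pc) = 9.4 + 5 log₁₀(2.19×10^3/10)
  = 9.4 + 5 × 2.340 = 9.4 + 11.70 = 21.10.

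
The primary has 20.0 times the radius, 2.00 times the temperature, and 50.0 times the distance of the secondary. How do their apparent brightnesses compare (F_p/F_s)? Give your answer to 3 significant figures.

2.56

L_p/L_s = (R_p/R_s)²(T_p/T_s)⁴ = (20.0)² × (2.00)⁴ = 6400.
F_p/F_s = (L_p/L_s)/(d_p/d_s)² = 6400 / (50.0)² = 2.560.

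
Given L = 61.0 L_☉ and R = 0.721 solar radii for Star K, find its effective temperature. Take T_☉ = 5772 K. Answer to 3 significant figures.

T/T_☉ = (L/L_☉)^(1/4) / (R/R_☉)^(1/2)
T = 5772 × (61.0)^(1/4) / √(0.721) = 5772 × 2.795 / 0.8491 = 1.900×10^4 K.

1.90×10^4 K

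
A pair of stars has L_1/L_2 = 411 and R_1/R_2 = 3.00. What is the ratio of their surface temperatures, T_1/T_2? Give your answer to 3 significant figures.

L ∝ R²T⁴ gives T ∝ (L/R²)^(1/4), so
T_1/T_2 = (411 / 3.00²)^(1/4) = (45.67)^(1/4) = 2.600.

2.60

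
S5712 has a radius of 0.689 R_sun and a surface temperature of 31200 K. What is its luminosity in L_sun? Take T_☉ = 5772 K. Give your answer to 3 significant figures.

L/L_☉ = (R/R_☉)² (T/T_☉)⁴ = (0.689)² × (31200/5772)⁴
       = 0.4747 × (5.405)⁴ = 0.4747 × 853.7 = 405.3.

405 L_sun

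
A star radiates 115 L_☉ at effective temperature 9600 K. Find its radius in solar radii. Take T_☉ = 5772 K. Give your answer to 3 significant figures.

3.88 solar radii

R/R_☉ = √(L/L_☉) / (T/T_☉)² = √(115) / (1.663)²
       = 10.72 / 2.766 = 3.877.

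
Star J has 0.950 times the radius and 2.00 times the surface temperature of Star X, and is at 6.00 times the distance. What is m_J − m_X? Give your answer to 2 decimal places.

L_J/L_X = (0.950)²(2.00)⁴ = 14.44.
F_J/F_X = (L_J/L_X)/(d_J/d_X)² = 14.44/36.00 = 0.4011.
m_J − m_X = −2.5 log₁₀(0.4011) = 0.99.

0.99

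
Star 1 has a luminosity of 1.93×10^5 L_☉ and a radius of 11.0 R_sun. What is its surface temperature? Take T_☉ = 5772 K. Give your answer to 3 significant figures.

T/T_☉ = (L/L_☉)^(1/4) / (R/R_☉)^(1/2)
T = 5772 × (1.93×10^5)^(1/4) / √(11.0) = 5772 × 20.96 / 3.317 = 3.648×10^4 K.

3.65×10^4 K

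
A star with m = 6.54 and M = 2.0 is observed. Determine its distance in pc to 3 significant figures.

m − M = 5 log₁₀(d/10 pc)
6.54 − (2.0) = 4.54 = 5 log₁₀(d/10)
d = 10 × 10^(4.54/5) = 10 × 10^0.908 = 80.91 pc.

80.9 pc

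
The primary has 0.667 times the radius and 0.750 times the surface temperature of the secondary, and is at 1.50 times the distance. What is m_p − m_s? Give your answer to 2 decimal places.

L_p/L_s = (0.667)²(0.750)⁴ = 0.1408.
F_p/F_s = (L_p/L_s)/(d_p/d_s)² = 0.1408/2.250 = 0.06256.
m_p − m_s = −2.5 log₁₀(0.06256) = 3.01.

3.01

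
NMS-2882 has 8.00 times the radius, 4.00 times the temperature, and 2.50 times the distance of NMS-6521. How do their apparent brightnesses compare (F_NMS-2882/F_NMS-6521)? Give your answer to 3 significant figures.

L_NMS-2882/L_NMS-6521 = (R_NMS-2882/R_NMS-6521)²(T_NMS-2882/T_NMS-6521)⁴ = (8.00)² × (4.00)⁴ = 1.638×10^4.
F_NMS-2882/F_NMS-6521 = (L_NMS-2882/L_NMS-6521)/(d_NMS-2882/d_NMS-6521)² = 1.638×10^4 / (2.50)² = 2621.

2.62×10^3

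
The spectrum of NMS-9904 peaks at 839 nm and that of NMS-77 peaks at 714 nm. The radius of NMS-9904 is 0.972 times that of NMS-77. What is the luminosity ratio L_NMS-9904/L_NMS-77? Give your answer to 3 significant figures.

0.496

Wien's law gives T ∝ 1/λ_max, so T_NMS-9904/T_NMS-77 = λ_NMS-77/λ_NMS-9904 = 714/839 = 0.8510.
Then L ∝ R²T⁴ gives L_NMS-9904/L_NMS-77 = (0.972)² × (0.8510)⁴ = 0.9448 × 0.5245 = 0.4955.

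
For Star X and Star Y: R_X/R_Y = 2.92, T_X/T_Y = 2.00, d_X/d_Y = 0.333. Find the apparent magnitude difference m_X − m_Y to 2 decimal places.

-7.72

L_X/L_Y = (2.92)²(2.00)⁴ = 136.4.
F_X/F_Y = (L_X/L_Y)/(d_X/d_Y)² = 136.4/0.1109 = 1230.
m_X − m_Y = −2.5 log₁₀(1230) = -7.72.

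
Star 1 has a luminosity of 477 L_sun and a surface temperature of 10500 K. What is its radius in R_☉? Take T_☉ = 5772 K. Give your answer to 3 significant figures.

R/R_☉ = √(L/L_☉) / (T/T_☉)² = √(477) / (1.819)²
       = 21.84 / 3.309 = 6.600.

6.60 R_☉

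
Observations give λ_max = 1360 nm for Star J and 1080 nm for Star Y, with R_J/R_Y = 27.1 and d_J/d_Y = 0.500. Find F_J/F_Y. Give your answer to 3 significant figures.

Wien's law: T_J/T_Y = λ_Y/λ_J = 1080/1360 = 0.7941.
L_J/L_Y = (R_J/R_Y)²(T_J/T_Y)⁴ = (27.1)²(0.7941)⁴ = 292.1.
F_J/F_Y = (L_J/L_Y)/(d_J/d_Y)² = 292.1/(0.500)² = 1168.

1.17×10^3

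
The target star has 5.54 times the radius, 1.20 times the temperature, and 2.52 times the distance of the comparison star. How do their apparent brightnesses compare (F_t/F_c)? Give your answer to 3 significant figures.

L_t/L_c = (R_t/R_c)²(T_t/T_c)⁴ = (5.54)² × (1.20)⁴ = 63.64.
F_t/F_c = (L_t/L_c)/(d_t/d_c)² = 63.64 / (2.52)² = 10.02.

10.0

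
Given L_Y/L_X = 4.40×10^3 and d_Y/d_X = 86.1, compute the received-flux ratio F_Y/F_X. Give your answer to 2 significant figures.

0.59

F = L/(4πd²), so F_Y/F_X = (L_Y/L_X) / (d_Y/d_X)²
= 4.40×10^3 / (86.1)² = 4.40×10^3 / 7413 = 0.5935.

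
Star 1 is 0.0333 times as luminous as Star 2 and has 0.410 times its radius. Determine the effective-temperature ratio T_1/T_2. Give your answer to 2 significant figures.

0.67

L ∝ R²T⁴ gives T ∝ (L/R²)^(1/4), so
T_1/T_2 = (0.0333 / 0.410²)^(1/4) = (0.1981)^(1/4) = 0.6671.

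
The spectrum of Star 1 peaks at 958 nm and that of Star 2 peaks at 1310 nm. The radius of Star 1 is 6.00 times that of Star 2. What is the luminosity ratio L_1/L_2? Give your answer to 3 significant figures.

Wien's law gives T ∝ 1/λ_max, so T_1/T_2 = λ_2/λ_1 = 1310/958 = 1.367.
Then L ∝ R²T⁴ gives L_1/L_2 = (6.00)² × (1.367)⁴ = 36.00 × 3.496 = 125.9.

126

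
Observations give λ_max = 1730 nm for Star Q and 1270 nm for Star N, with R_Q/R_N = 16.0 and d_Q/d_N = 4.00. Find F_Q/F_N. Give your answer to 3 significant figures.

4.65

Wien's law: T_Q/T_N = λ_N/λ_Q = 1270/1730 = 0.7341.
L_Q/L_N = (R_Q/R_N)²(T_Q/T_N)⁴ = (16.0)²(0.7341)⁴ = 74.35.
F_Q/F_N = (L_Q/L_N)/(d_Q/d_N)² = 74.35/(4.00)² = 4.647.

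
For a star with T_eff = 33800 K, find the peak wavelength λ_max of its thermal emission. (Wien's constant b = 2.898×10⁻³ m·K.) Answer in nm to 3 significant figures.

85.7 nm

λ_max = b/T = 2.898×10⁻³ / 33800 = 8.57×10^-8 m = 85.74 nm.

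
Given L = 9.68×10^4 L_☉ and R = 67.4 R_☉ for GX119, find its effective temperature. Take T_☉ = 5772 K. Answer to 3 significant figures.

T/T_☉ = (L/L_☉)^(1/4) / (R/R_☉)^(1/2)
T = 5772 × (9.68×10^4)^(1/4) / √(67.4) = 5772 × 17.64 / 8.210 = 1.240×10^4 K.

1.24×10^4 K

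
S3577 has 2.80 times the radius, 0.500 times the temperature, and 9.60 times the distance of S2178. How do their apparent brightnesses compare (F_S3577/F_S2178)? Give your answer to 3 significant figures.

L_S3577/L_S2178 = (R_S3577/R_S2178)²(T_S3577/T_S2178)⁴ = (2.80)² × (0.500)⁴ = 0.4900.
F_S3577/F_S2178 = (L_S3577/L_S2178)/(d_S3577/d_S2178)² = 0.4900 / (9.60)² = 0.005317.

0.00532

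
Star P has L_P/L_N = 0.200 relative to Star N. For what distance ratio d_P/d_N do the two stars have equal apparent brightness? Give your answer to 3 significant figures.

0.447

Equal flux requires L_P/d_P² = L_N/d_N², so d_P/d_N = √(L_P/L_N)
= √(0.200) = 0.4472.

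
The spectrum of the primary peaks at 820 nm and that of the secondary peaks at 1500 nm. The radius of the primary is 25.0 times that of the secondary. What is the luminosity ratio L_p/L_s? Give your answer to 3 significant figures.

Wien's law gives T ∝ 1/λ_max, so T_p/T_s = λ_s/λ_p = 1500/820 = 1.829.
Then L ∝ R²T⁴ gives L_p/L_s = (25.0)² × (1.829)⁴ = 625.0 × 11.20 = 6998.

7.00×10^3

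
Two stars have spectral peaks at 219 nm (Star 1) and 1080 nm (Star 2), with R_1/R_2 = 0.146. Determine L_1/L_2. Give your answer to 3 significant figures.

12.6

Wien's law gives T ∝ 1/λ_max, so T_1/T_2 = λ_2/λ_1 = 1080/219 = 4.932.
Then L ∝ R²T⁴ gives L_1/L_2 = (0.146)² × (4.932)⁴ = 0.02132 × 591.5 = 12.61.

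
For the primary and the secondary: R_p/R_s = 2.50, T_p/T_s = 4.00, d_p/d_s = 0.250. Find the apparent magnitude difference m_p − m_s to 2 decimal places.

-11.02

L_p/L_s = (2.50)²(4.00)⁴ = 1600.
F_p/F_s = (L_p/L_s)/(d_p/d_s)² = 1600/0.06250 = 2.560×10^4.
m_p − m_s = −2.5 log₁₀(2.560×10^4) = -11.02.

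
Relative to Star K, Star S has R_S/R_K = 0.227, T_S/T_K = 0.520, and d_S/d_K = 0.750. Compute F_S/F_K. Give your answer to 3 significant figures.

L_S/L_K = (R_S/R_K)²(T_S/T_K)⁴ = (0.227)² × (0.520)⁴ = 0.003768.
F_S/F_K = (L_S/L_K)/(d_S/d_K)² = 0.003768 / (0.750)² = 0.006698.

0.00670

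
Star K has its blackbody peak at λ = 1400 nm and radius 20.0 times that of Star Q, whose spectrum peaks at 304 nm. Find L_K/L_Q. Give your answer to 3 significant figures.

0.889

Wien's law gives T ∝ 1/λ_max, so T_K/T_Q = λ_Q/λ_K = 304/1400 = 0.2171.
Then L ∝ R²T⁴ gives L_K/L_Q = (20.0)² × (0.2171)⁴ = 400.0 × 0.002223 = 0.8893.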